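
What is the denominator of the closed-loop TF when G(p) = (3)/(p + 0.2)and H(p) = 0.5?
Characteristic poly = G_den * H_den + G_num * H_num = (p + 0.2) + (1.5) = p + 1.7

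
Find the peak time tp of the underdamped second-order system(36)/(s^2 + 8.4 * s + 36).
Standard form: ωn²/(s²+2ζωn·s+ωn²) → ωn = 6, ζ = 0.7.
ωd = ωn·√(1-ζ²) = 6·√(1-0.7²) = 4.285.
tp = π/ωd = π/4.285 = 0.7332 s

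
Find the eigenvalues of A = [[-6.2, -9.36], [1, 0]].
Eigenvalues solve det(λI - A) = 0.
Characteristic polynomial: λ^2 + 6.2*λ + 9.36 = 0.
Factor: (λ + 3.6)(λ + 2.6) = 0.
Roots: -2.6, -3.6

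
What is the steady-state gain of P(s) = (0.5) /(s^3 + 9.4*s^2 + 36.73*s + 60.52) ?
DC gain = P(0) = num(0)/den(0) = 0.5/60.52 = 0.008262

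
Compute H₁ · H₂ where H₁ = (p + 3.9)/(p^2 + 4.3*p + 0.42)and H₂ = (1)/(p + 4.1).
Series: H = H₁ · H₂ = (n₁·n₂)/(d₁·d₂).
Num: n₁·n₂ = p + 3.9. Den: d₁·d₂ = p^3 + 8.4*p^2 + 18.05*p + 1.722.
H(p) = (p + 3.9)/(p^3 + 8.4*p^2 + 18.05*p + 1.722)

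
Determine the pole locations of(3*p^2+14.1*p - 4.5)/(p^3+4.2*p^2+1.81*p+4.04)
Set denominator = 0: p^3 + 4.2*p^2 + 1.81*p + 4.04 = (p + 4)(p^2 + 0.2*p + 1.01) = 0 → Poles: -0.1 + 1j, -0.1 - 1j, -4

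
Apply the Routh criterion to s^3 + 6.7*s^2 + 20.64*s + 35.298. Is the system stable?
Routh array:
s^3: [1, 20.64]; s^2: [6.7, 35.298]; s^1: [15.3716]; s^0: [35.298]
First column: [1, 6.7, 15.3716, 35.298]. Sign changes = 0.
Yes, stable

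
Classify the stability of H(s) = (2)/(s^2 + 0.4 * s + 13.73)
Denominator: s^2 + 0.4*s + 13.73. Poles: -0.2 + 3.7j, -0.2 - 3.7j. Stable (all poles in LHP)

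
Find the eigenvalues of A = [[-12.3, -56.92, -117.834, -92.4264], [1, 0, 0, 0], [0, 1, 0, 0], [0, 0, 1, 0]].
Eigenvalues solve det(λI - A) = 0.
Characteristic polynomial: λ^4 + 12.3*λ^3 + 56.92*λ^2 + 117.834*λ + 92.4264 = 0.
Factor: (λ + 3.3)(λ + 3.6)(λ^2 + 5.4*λ + 7.78) = 0.
Roots: -2.7 + 0.7j, -2.7 - 0.7j, -3.3, -3.6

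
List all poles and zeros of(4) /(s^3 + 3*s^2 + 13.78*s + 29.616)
Set denominator = 0: s^3 + 3*s^2 + 13.78*s + 29.616 = (s + 2.4)(s^2 + 0.6*s + 12.34) = 0 → Poles: -0.3 + 3.5j, -0.3 - 3.5j, -2.4
Numerator is a nonzero constant (4) → Zeros: none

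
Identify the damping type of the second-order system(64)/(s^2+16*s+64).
Standard form: ωn²/(s²+2ζωn·s+ωn²) gives ωn=8, ζ=1.
Critically damped (ζ = 1)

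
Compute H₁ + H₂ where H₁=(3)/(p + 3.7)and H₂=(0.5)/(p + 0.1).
Parallel: H = H₁ + H₂ = (n₁·d₂ + n₂·d₁)/(d₁·d₂).
n₁·d₂ = 3*p + 0.3. n₂·d₁ = 0.5*p + 1.85. Sum = 3.5*p + 2.15. d₁·d₂ = p^2 + 3.8*p + 0.37.
H(p) = (3.5*p + 2.15)/(p^2 + 3.8*p + 0.37)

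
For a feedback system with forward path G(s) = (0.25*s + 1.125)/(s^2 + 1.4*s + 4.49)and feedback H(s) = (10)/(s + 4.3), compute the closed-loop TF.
Closed-loop T = G/(1+GH).
Numerator: G_num * H_den = 0.25*s^2 + 2.2*s + 4.8375.
Denominator: G_den * H_den + G_num * H_num = (s^3 + 5.7*s^2 + 10.51*s + 19.307) + (2.5*s + 11.25) = s^3 + 5.7*s^2 + 13.01*s + 30.557.
T(s) = (0.25*s^2 + 2.2*s + 4.8375)/(s^3 + 5.7*s^2 + 13.01*s + 30.557)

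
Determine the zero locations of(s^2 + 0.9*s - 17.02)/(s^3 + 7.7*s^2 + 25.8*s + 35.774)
Set numerator = 0: s^2 + 0.9*s - 17.02 = (s + 4.6)(s - 3.7) = 0 → Zeros: -4.6, 3.7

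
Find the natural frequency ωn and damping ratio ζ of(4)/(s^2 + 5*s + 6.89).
Underdamped: complex pole -2.5 + 0.8j. ωn = |pole| = 2.625, ζ = -Re(pole)/ωn = 0.9524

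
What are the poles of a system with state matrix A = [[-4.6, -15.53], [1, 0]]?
Eigenvalues solve det(λI - A) = 0.
Characteristic polynomial: λ^2 + 4.6*λ + 15.53 = 0.
Roots: -2.3 + 3.2j, -2.3 - 3.2j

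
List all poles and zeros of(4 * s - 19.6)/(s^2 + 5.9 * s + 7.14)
Set denominator = 0: s^2 + 5.9*s + 7.14 = (s + 1.7)(s + 4.2) = 0 → Poles: -1.7, -4.2
Set numerator = 0: 4*s - 19.6 = 0 → Zeros: 4.9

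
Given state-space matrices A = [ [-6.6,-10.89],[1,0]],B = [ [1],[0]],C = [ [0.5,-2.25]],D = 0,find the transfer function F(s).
F(s) = C(sI - A)⁻¹B + D.
Characteristic polynomial det(sI - A) = s^2 + 6.6*s + 10.89.
Numerator from C·adj(sI-A)·B + D·det(sI-A) = 0.5*s - 2.25.
F(s) = (0.5*s - 2.25)/(s^2 + 6.6*s + 10.89)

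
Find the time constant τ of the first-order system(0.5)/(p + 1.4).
First-order system: τ = -1/pole. Pole = -1.4. τ = -1/(-1.4) = 0.7143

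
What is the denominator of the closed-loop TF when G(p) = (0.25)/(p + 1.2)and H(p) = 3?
Characteristic poly = G_den * H_den + G_num * H_num = (p + 1.2) + (0.75) = p + 1.95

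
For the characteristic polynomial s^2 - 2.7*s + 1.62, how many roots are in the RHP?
s^2 - 2.7*s + 1.62 = (s - 0.9)(s - 1.8). Poles: 0.9, 1.8. RHP poles (Re>0): 2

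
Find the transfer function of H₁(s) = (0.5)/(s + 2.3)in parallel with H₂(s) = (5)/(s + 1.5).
Parallel: H = H₁ + H₂ = (n₁·d₂ + n₂·d₁)/(d₁·d₂).
n₁·d₂ = 0.5*s + 0.75. n₂·d₁ = 5*s + 11.5. Sum = 5.5*s + 12.25. d₁·d₂ = s^2 + 3.8*s + 3.45.
H(s) = (5.5*s + 12.25)/(s^2 + 3.8*s + 3.45)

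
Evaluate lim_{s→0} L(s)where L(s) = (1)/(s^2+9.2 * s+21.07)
DC gain = L(0) = num(0)/den(0) = 1/21.07 = 0.04746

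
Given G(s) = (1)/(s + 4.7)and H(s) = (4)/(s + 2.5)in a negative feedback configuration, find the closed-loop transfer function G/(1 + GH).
Closed-loop T = G/(1+GH).
Numerator: G_num * H_den = s + 2.5.
Denominator: G_den * H_den + G_num * H_num = (s^2 + 7.2*s + 11.75) + (4) = s^2 + 7.2*s + 15.75.
T(s) = (s + 2.5)/(s^2 + 7.2*s + 15.75)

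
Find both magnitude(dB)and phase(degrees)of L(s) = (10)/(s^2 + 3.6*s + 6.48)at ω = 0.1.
Substitute s = j*0.1: L(j0.1) = 1.54082 - 0.0857337j.
|L| = 20*log₁₀(sqrt(Re²+Im²)) = 3.77 dB.
∠L = atan2(Im, Re) = -3.18°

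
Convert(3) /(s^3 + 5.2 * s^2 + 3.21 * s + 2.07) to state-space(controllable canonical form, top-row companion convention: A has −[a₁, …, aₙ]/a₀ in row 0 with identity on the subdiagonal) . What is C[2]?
Reachable canonical form: C = numerator coefficients (right-aligned, zero-padded to length n).
num = 3, C = [[0, 0, 3]].
C[2] = 3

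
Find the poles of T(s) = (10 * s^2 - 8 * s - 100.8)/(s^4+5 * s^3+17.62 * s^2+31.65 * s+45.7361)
Set denominator = 0: s^4 + 5*s^3 + 17.62*s^2 + 31.65*s + 45.7361 = (s^2 + s + 6.01)(s^2 + 4*s + 7.61) = 0 → Poles: -0.5 + 2.4j, -0.5 - 2.4j, -2 + 1.9j, -2 - 1.9j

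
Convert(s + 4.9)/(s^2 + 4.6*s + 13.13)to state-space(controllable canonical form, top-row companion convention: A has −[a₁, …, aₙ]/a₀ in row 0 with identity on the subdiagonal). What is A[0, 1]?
Reachable canonical form for den = s^2 + 4.6*s + 13.13: top row of A = -[a₁,a₂,...,aₙ]/a₀, ones on the subdiagonal, zeros elsewhere.
A = [[-4.6, -13.13], [1, 0]].
A[0,1] = -13.13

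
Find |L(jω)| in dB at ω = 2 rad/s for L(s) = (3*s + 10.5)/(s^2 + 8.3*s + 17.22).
Substitute s = j*2: L(j2) = 0.529414 - 0.210913j.
|L(j2)| = sqrt(Re² + Im²) = 0.5699.
20*log₁₀(0.5699) = -4.88 dB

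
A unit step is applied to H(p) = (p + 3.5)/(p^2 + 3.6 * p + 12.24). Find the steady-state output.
FVT: lim_{t→∞} y(t) = lim_{p→0} p*Y(p) where Y(p) = H(p)/p.
= lim_{p→0} H(p) = H(0) = num(0)/den(0) = 3.5/12.24 = 0.2859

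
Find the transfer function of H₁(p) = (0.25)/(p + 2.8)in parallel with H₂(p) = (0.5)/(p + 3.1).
Parallel: H = H₁ + H₂ = (n₁·d₂ + n₂·d₁)/(d₁·d₂).
n₁·d₂ = 0.25*p + 0.775. n₂·d₁ = 0.5*p + 1.4. Sum = 0.75*p + 2.175. d₁·d₂ = p^2 + 5.9*p + 8.68.
H(p) = (0.75*p + 2.175)/(p^2 + 5.9*p + 8.68)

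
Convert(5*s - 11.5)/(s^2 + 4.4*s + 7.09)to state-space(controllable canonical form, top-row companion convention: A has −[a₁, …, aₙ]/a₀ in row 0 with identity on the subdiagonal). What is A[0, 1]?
Reachable canonical form for den = s^2 + 4.4*s + 7.09: top row of A = -[a₁,a₂,...,aₙ]/a₀, ones on the subdiagonal, zeros elsewhere.
A = [[-4.4, -7.09], [1, 0]].
A[0,1] = -7.09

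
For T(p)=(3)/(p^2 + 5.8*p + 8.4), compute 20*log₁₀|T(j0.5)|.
Substitute p = j*0.5: T(j0.5) = 0.32673 - 0.11626j.
|T(j0.5)| = sqrt(Re² + Im²) = 0.3468.
20*log₁₀(0.3468) = -9.20 dB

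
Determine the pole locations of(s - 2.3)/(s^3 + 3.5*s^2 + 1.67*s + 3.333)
Set denominator = 0: s^3 + 3.5*s^2 + 1.67*s + 3.333 = (s + 3.3)(s^2 + 0.2*s + 1.01) = 0 → Poles: -0.1 + 1j, -0.1 - 1j, -3.3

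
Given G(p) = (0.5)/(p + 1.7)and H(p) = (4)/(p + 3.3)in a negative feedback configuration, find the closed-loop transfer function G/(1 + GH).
Closed-loop T = G/(1+GH).
Numerator: G_num * H_den = 0.5*p + 1.65.
Denominator: G_den * H_den + G_num * H_num = (p^2 + 5*p + 5.61) + (2) = p^2 + 5*p + 7.61.
T(p) = (0.5*p + 1.65)/(p^2 + 5*p + 7.61)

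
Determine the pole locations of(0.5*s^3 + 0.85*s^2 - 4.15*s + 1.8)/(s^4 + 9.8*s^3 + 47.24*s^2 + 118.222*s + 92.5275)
Set denominator = 0: s^4 + 9.8*s^3 + 47.24*s^2 + 118.222*s + 92.5275 = (s + 1.3)(s + 3.9)(s^2 + 4.6*s + 18.25) = 0 → Poles: -1.3, -2.3 + 3.6j, -2.3 - 3.6j, -3.9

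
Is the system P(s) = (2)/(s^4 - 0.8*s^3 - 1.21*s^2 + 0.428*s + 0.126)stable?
Denominator: s^4 - 0.8*s^3 - 1.21*s^2 + 0.428*s + 0.126 = (s - 0.5)(s + 0.9)(s - 1.4)(s + 0.2). Poles: -0.2, -0.9, 0.5, 1.4. All Re(p)<0: No (unstable)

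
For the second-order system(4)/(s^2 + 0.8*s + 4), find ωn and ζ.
Standard form: ωn²/(s²+2ζωn·s+ωn²).
const=4=ωn² → ωn=2, s coeff=0.8=2ζωn → ζ=0.2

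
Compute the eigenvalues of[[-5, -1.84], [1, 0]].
Eigenvalues solve det(λI - A) = 0.
Characteristic polynomial: λ^2 + 5*λ + 1.84 = 0.
Factor: (λ + 4.6)(λ + 0.4) = 0.
Roots: -0.4, -4.6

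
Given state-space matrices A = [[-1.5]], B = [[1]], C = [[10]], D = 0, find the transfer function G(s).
G(s) = C(sI - A)⁻¹B + D.
Characteristic polynomial det(sI - A) = s + 1.5.
Numerator from C·adj(sI-A)·B + D·det(sI-A) = 10.
G(s) = (10)/(s + 1.5)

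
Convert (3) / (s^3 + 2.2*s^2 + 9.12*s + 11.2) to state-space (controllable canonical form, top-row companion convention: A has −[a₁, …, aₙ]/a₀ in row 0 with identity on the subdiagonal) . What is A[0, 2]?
Reachable canonical form for den = s^3 + 2.2*s^2 + 9.12*s + 11.2: top row of A = -[a₁,a₂,...,aₙ]/a₀, ones on the subdiagonal, zeros elsewhere.
A = [[-2.2, -9.12, -11.2], [1, 0, 0], [0, 1, 0]].
A[0,2] = -11.2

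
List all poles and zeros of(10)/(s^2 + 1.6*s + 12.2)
Set denominator = 0: s^2 + 1.6*s + 12.2 = 0 → Poles: -0.8 + 3.4j, -0.8 - 3.4j
Numerator is a nonzero constant (10) → Zeros: none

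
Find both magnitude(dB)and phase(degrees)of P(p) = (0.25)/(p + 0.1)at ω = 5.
Substitute p = j*5: P(j5) = 0.0009996 - 0.04998j.
|P| = 20*log₁₀(sqrt(Re²+Im²)) = -26.02 dB.
∠P = atan2(Im, Re) = -88.85°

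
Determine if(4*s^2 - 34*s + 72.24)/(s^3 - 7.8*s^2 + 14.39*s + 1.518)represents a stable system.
Denominator: s^3 - 7.8*s^2 + 14.39*s + 1.518 = (s - 4.6)(s - 3.3)(s + 0.1). Poles: -0.1, 3.3, 4.6. All Re(p)<0: No (unstable)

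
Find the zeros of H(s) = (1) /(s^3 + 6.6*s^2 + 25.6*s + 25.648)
Numerator is a nonzero constant (1) → Zeros: none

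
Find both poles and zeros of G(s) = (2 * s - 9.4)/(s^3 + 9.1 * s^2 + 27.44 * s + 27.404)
Set denominator = 0: s^3 + 9.1*s^2 + 27.44*s + 27.404 = (s + 3.4)(s + 3.1)(s + 2.6) = 0 → Poles: -2.6, -3.1, -3.4
Set numerator = 0: 2*s - 9.4 = 0 → Zeros: 4.7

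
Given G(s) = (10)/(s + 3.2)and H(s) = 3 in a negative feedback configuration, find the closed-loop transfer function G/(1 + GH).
Closed-loop T = G/(1+GH).
Numerator: G_num * H_den = 10.
Denominator: G_den * H_den + G_num * H_num = (s + 3.2) + (30) = s + 33.2.
T(s) = (10)/(s + 33.2)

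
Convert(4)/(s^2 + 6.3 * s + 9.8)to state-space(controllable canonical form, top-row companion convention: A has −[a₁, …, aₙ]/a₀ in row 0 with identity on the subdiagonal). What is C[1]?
Reachable canonical form: C = numerator coefficients (right-aligned, zero-padded to length n).
num = 4, C = [[0, 4]].
C[1] = 4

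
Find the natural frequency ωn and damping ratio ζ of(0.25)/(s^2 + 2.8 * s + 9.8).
Underdamped: complex pole -1.4 + 2.8j. ωn = |pole| = 3.13, ζ = -Re(pole)/ωn = 0.4472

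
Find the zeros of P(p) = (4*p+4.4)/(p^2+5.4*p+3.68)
Set numerator = 0: 4*p + 4.4 = 0 → Zeros: -1.1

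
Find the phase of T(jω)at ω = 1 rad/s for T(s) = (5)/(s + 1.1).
Substitute s = j*1: T(j1) = 2.48869 - 2.26244j.
∠T(j1) = atan2(Im, Re) = atan2(-2.26244, 2.48869) = -42.27°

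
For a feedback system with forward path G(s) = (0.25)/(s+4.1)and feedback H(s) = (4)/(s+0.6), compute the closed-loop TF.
Closed-loop T = G/(1+GH).
Numerator: G_num * H_den = 0.25*s + 0.15.
Denominator: G_den * H_den + G_num * H_num = (s^2 + 4.7*s + 2.46) + (1) = s^2 + 4.7*s + 3.46.
T(s) = (0.25*s + 0.15)/(s^2 + 4.7*s + 3.46)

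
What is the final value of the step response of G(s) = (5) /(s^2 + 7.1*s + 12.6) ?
FVT: lim_{t→∞} y(t) = lim_{s→0} s*Y(s) where Y(s) = G(s)/s.
= lim_{s→0} G(s) = G(0) = num(0)/den(0) = 5/12.6 = 0.3968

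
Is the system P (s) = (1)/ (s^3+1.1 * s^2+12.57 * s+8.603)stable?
Denominator: s^3 + 1.1*s^2 + 12.57*s + 8.603 = (s + 0.7)(s^2 + 0.4*s + 12.29). Poles: -0.2 + 3.5j, -0.2 - 3.5j, -0.7. All Re(p)<0: Yes (stable)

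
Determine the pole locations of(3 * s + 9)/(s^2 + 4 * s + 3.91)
Set denominator = 0: s^2 + 4*s + 3.91 = (s + 1.7)(s + 2.3) = 0 → Poles: -1.7, -2.3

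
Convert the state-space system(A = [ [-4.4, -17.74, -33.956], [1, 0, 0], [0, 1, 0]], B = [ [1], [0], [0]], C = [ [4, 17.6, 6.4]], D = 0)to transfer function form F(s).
F(s) = C(sI - A)⁻¹B + D.
Characteristic polynomial det(sI - A) = s^3 + 4.4*s^2 + 17.74*s + 33.956.
Numerator from C·adj(sI-A)·B + D·det(sI-A) = 4*s^2 + 17.6*s + 6.4.
F(s) = (4*s^2 + 17.6*s + 6.4)/(s^3 + 4.4*s^2 + 17.74*s + 33.956)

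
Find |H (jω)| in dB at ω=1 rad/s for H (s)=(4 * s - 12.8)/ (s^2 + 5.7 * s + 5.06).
Substitute s = j*1: H(j1) = -0.595586 + 1.82139j.
|H(j1)| = sqrt(Re² + Im²) = 1.916.
20*log₁₀(1.916) = 5.65 dB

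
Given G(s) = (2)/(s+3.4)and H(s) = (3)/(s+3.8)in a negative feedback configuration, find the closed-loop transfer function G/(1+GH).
Closed-loop T = G/(1+GH).
Numerator: G_num * H_den = 2*s + 7.6.
Denominator: G_den * H_den + G_num * H_num = (s^2 + 7.2*s + 12.92) + (6) = s^2 + 7.2*s + 18.92.
T(s) = (2*s + 7.6)/(s^2 + 7.2*s + 18.92)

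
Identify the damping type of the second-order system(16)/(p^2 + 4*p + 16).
Standard form: ωn²/(p²+2ζωn·p+ωn²) gives ωn=4, ζ=0.5.
Underdamped (ζ = 0.5 < 1)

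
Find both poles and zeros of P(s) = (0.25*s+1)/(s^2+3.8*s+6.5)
Set denominator = 0: s^2 + 3.8*s + 6.5 = 0 → Poles: -1.9 + 1.7j, -1.9 - 1.7j
Set numerator = 0: 0.25*s + 1 = 0 → Zeros: -4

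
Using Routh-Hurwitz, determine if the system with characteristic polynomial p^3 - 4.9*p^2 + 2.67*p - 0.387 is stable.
Routh array:
p^3: [1, 2.67]; p^2: [-4.9, -0.387]; p^1: [2.59102]; p^0: [-0.387]
First column: [1, -4.9, 2.59102, -0.387]. Sign changes = 3.
No, unstable (3 RHP root(s))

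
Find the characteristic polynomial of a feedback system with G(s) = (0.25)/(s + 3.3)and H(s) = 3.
Characteristic poly = G_den * H_den + G_num * H_num = (s + 3.3) + (0.75) = s + 4.05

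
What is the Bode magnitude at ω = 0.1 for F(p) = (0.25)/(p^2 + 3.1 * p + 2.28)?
Substitute p = j*0.1: F(j0.1) = 0.108116 - 0.0147647j.
|F(j0.1)| = sqrt(Re² + Im²) = 0.1091.
20*log₁₀(0.1091) = -19.24 dB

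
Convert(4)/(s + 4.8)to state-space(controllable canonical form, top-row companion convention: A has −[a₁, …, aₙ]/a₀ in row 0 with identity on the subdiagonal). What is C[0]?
Reachable canonical form: C = numerator coefficients (right-aligned, zero-padded to length n).
num = 4, C = [[4]].
C[0] = 4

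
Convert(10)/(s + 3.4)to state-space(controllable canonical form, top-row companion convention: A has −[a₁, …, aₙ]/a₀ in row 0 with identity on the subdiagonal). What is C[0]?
Reachable canonical form: C = numerator coefficients (right-aligned, zero-padded to length n).
num = 10, C = [[10]].
C[0] = 10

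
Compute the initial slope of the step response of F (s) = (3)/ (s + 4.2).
IVT: y'(0⁺) = lim_{s→∞} s²·Y(s) = lim_{s→∞} s·F(s).
deg(num) = 0, deg(den) = 1, relative degree = 1, so s·F(s) → (leading num)/(leading den) = 3/1 = 3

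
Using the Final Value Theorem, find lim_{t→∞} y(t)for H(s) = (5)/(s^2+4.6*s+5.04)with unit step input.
FVT: lim_{t→∞} y(t) = lim_{s→0} s*Y(s) where Y(s) = H(s)/s.
= lim_{s→0} H(s) = H(0) = num(0)/den(0) = 5/5.04 = 0.9921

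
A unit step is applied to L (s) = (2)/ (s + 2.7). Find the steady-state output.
FVT: lim_{t→∞} y(t) = lim_{s→0} s*Y(s) where Y(s) = L(s)/s.
= lim_{s→0} L(s) = L(0) = num(0)/den(0) = 2/2.7 = 0.7407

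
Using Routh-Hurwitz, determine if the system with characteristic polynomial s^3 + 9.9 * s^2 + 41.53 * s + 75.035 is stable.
Routh array:
s^3: [1, 41.53]; s^2: [9.9, 75.035]; s^1: [33.9507]; s^0: [75.035]
First column: [1, 9.9, 33.9507, 75.035]. Sign changes = 0.
Yes, stable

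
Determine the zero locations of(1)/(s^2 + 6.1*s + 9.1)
Numerator is a nonzero constant (1) → Zeros: none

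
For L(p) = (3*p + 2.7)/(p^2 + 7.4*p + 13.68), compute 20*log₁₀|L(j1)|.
Substitute p = j*1: L(j1) = 0.261832 + 0.0837886j.
|L(j1)| = sqrt(Re² + Im²) = 0.2749.
20*log₁₀(0.2749) = -11.22 dB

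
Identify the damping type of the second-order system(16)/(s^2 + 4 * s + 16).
Standard form: ωn²/(s²+2ζωn·s+ωn²) gives ωn=4, ζ=0.5.
Underdamped (ζ = 0.5 < 1)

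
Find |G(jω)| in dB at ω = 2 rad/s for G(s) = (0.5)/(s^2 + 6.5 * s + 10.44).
Substitute s = j*2: G(j2) = 0.0152988 - 0.0308827j.
|G(j2)| = sqrt(Re² + Im²) = 0.03446.
20*log₁₀(0.03446) = -29.25 dB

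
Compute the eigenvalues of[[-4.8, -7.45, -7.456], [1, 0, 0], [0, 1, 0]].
Eigenvalues solve det(λI - A) = 0.
Characteristic polynomial: λ^3 + 4.8*λ^2 + 7.45*λ + 7.456 = 0.
Factor: (λ + 3.2)(λ^2 + 1.6*λ + 2.33) = 0.
Roots: -0.8 + 1.3j, -0.8 - 1.3j, -3.2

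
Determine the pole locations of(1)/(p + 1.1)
Set denominator = 0: p + 1.1 = 0 → Poles: -1.1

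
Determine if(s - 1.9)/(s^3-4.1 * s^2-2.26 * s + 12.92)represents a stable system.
Denominator: s^3 - 4.1*s^2 - 2.26*s + 12.92 = (s - 2)(s + 1.7)(s - 3.8). Poles: -1.7, 2, 3.8. All Re(p)<0: No (unstable)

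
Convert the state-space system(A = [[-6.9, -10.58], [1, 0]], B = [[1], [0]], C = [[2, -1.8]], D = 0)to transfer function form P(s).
P(s) = C(sI - A)⁻¹B + D.
Characteristic polynomial det(sI - A) = s^2 + 6.9*s + 10.58.
Numerator from C·adj(sI-A)·B + D·det(sI-A) = 2*s - 1.8.
P(s) = (2*s - 1.8)/(s^2 + 6.9*s + 10.58)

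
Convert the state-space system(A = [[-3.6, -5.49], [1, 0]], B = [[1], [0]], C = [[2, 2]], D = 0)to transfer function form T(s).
T(s) = C(sI - A)⁻¹B + D.
Characteristic polynomial det(sI - A) = s^2 + 3.6*s + 5.49.
Numerator from C·adj(sI-A)·B + D·det(sI-A) = 2*s + 2.
T(s) = (2*s + 2)/(s^2 + 3.6*s + 5.49)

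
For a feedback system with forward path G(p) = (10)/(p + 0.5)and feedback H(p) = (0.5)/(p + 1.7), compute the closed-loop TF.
Closed-loop T = G/(1+GH).
Numerator: G_num * H_den = 10*p + 17.
Denominator: G_den * H_den + G_num * H_num = (p^2 + 2.2*p + 0.85) + (5) = p^2 + 2.2*p + 5.85.
T(p) = (10*p + 17)/(p^2 + 2.2*p + 5.85)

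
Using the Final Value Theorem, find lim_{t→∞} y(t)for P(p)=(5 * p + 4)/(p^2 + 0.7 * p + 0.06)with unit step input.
FVT: lim_{t→∞} y(t) = lim_{p→0} p*Y(p) where Y(p) = P(p)/p.
= lim_{p→0} P(p) = P(0) = num(0)/den(0) = 4/0.06 = 66.67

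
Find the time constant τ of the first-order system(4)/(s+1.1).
First-order system: τ = -1/pole. Pole = -1.1. τ = -1/(-1.1) = 0.9091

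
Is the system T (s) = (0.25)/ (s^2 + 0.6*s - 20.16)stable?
Denominator: s^2 + 0.6*s - 20.16 = (s - 4.2)(s + 4.8). Poles: -4.8, 4.2. All Re(p)<0: No (unstable)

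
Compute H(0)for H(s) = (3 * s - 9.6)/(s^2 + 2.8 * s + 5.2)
DC gain = H(0) = num(0)/den(0) = -9.6/5.2 = -1.846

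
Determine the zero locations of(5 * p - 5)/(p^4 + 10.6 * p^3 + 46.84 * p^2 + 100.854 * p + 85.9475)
Set numerator = 0: 5*p - 5 = 0 → Zeros: 1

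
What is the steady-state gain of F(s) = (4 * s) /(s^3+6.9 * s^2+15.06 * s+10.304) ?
DC gain = F(0) = num(0)/den(0) = 0/10.304 = 0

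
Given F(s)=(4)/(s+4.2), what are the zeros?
Numerator is a nonzero constant (4) → Zeros: none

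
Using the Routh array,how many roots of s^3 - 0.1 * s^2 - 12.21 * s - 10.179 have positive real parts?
Routh array:
s^3: [1, -12.21]; s^2: [-0.1, -10.179]; s^1: [-114]; s^0: [-10.179]
First column: [1, -0.1, -114, -10.179]. Sign changes = RHP roots = 1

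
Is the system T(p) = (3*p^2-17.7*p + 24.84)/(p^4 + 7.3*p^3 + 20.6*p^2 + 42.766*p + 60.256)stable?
Denominator: p^4 + 7.3*p^3 + 20.6*p^2 + 42.766*p + 60.256 = (p + 3.2)(p + 3.5)(p^2 + 0.6*p + 5.38). Poles: -0.3 + 2.3j, -0.3 - 2.3j, -3.2, -3.5. All Re(p)<0: Yes (stable)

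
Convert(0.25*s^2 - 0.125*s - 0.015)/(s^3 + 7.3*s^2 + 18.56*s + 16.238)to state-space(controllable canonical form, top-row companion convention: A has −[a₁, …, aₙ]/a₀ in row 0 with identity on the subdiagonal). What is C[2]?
Reachable canonical form: C = numerator coefficients (right-aligned, zero-padded to length n).
num = 0.25*s^2 - 0.125*s - 0.015, C = [[0.25, -0.125, -0.015]].
C[2] = -0.015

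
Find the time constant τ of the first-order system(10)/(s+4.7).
First-order system: τ = -1/pole. Pole = -4.7. τ = -1/(-4.7) = 0.2128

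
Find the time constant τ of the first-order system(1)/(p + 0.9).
First-order system: τ = -1/pole. Pole = -0.9. τ = -1/(-0.9) = 1.111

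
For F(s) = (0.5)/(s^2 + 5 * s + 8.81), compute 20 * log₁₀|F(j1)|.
Substitute s = j*1: F(j1) = 0.045409 - 0.0290711j.
|F(j1)| = sqrt(Re² + Im²) = 0.05392.
20*log₁₀(0.05392) = -25.37 dB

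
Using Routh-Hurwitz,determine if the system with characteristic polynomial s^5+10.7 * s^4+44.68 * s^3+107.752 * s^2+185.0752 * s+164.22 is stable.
Routh array:
s^5: [1, 44.68, 185.0752]; s^4: [10.7, 107.752, 164.22]; s^3: [34.6097, 169.728]; s^2: [55.2787, 164.22]; s^1: [66.9103]; s^0: [164.22]
First column: [1, 10.7, 34.6097, 55.2787, 66.9103, 164.22]. Sign changes = 0.
Yes, stable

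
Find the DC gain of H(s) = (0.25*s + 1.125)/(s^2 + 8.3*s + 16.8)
DC gain = H(0) = num(0)/den(0) = 1.125/16.8 = 0.06696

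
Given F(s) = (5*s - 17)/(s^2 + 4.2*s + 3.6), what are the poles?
Set denominator = 0: s^2 + 4.2*s + 3.6 = (s + 3)(s + 1.2) = 0 → Poles: -1.2, -3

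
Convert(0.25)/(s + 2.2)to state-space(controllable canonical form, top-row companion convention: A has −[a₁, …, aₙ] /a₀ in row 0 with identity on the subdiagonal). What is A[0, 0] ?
Reachable canonical form for den = s + 2.2: top row of A = -[a₁,a₂,...,aₙ]/a₀, ones on the subdiagonal, zeros elsewhere.
A = [[-2.2]].
A[0,0] = -2.2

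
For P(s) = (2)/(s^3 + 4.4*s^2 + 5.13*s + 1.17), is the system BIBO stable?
Denominator: s^3 + 4.4*s^2 + 5.13*s + 1.17 = (s + 2.6)(s + 0.3)(s + 1.5). Poles: -0.3, -1.5, -2.6. All Re(p)<0: Yes (stable)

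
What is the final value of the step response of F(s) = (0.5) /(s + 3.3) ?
FVT: lim_{t→∞} y(t) = lim_{s→0} s*Y(s) where Y(s) = F(s)/s.
= lim_{s→0} F(s) = F(0) = num(0)/den(0) = 0.5/3.3 = 0.1515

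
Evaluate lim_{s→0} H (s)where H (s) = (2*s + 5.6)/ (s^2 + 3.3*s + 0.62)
DC gain = H(0) = num(0)/den(0) = 5.6/0.62 = 9.032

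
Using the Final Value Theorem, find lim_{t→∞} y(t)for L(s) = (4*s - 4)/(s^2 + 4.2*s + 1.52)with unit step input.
FVT: lim_{t→∞} y(t) = lim_{s→0} s*Y(s) where Y(s) = L(s)/s.
= lim_{s→0} L(s) = L(0) = num(0)/den(0) = -4/1.52 = -2.632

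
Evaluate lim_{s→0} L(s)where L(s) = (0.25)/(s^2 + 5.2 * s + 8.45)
DC gain = L(0) = num(0)/den(0) = 0.25/8.45 = 0.02959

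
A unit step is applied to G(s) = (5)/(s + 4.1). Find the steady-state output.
FVT: lim_{t→∞} y(t) = lim_{s→0} s*Y(s) where Y(s) = G(s)/s.
= lim_{s→0} G(s) = G(0) = num(0)/den(0) = 5/4.1 = 1.22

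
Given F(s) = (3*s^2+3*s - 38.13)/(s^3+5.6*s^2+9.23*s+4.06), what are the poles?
Set denominator = 0: s^3 + 5.6*s^2 + 9.23*s + 4.06 = (s + 2.9)(s + 0.7)(s + 2) = 0 → Poles: -0.7, -2, -2.9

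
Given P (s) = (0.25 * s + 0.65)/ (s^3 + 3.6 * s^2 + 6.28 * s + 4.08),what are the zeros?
Set numerator = 0: 0.25*s + 0.65 = 0 → Zeros: -2.6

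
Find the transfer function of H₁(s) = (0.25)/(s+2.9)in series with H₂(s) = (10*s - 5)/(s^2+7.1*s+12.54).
Series: H = H₁ · H₂ = (n₁·n₂)/(d₁·d₂).
Num: n₁·n₂ = 2.5*s - 1.25. Den: d₁·d₂ = s^3 + 10*s^2 + 33.13*s + 36.366.
H(s) = (2.5*s - 1.25)/(s^3 + 10*s^2 + 33.13*s + 36.366)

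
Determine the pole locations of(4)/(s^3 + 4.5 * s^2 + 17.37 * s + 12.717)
Set denominator = 0: s^3 + 4.5*s^2 + 17.37*s + 12.717 = (s + 0.9)(s^2 + 3.6*s + 14.13) = 0 → Poles: -0.9, -1.8 + 3.3j, -1.8 - 3.3j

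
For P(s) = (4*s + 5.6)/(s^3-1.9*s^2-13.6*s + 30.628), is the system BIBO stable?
Denominator: s^3 - 1.9*s^2 - 13.6*s + 30.628 = (s - 2.6)(s - 3.1)(s + 3.8). Poles: -3.8, 2.6, 3.1. All Re(p)<0: No (unstable)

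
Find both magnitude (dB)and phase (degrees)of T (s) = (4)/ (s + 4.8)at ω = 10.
Substitute s = j*10: T(j10) = 0.156047 - 0.325098j.
|T| = 20*log₁₀(sqrt(Re²+Im²)) = -8.86 dB.
∠T = atan2(Im, Re) = -64.36°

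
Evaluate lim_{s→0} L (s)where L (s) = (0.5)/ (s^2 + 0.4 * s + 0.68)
DC gain = L(0) = num(0)/den(0) = 0.5/0.68 = 0.7353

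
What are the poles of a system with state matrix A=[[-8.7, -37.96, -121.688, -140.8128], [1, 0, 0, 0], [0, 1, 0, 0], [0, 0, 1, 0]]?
Eigenvalues solve det(λI - A) = 0.
Characteristic polynomial: λ^4 + 8.7*λ^3 + 37.96*λ^2 + 121.688*λ + 140.8128 = 0.
Factor: (λ + 4.8)(λ + 1.9)(λ^2 + 2*λ + 15.44) = 0.
Roots: -1 + 3.8j, -1 - 3.8j, -1.9, -4.8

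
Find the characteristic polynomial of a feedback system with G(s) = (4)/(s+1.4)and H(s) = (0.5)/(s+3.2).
Characteristic poly = G_den * H_den + G_num * H_num = (s^2 + 4.6*s + 4.48) + (2) = s^2 + 4.6*s + 6.48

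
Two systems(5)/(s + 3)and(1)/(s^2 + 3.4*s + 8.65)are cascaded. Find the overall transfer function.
Series: H = H₁ · H₂ = (n₁·n₂)/(d₁·d₂).
Num: n₁·n₂ = 5. Den: d₁·d₂ = s^3 + 6.4*s^2 + 18.85*s + 25.95.
H(s) = (5)/(s^3 + 6.4*s^2 + 18.85*s + 25.95)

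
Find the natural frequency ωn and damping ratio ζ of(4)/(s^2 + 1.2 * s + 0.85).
Underdamped: complex pole -0.6 + 0.7j. ωn = |pole| = 0.922, ζ = -Re(pole)/ωn = 0.6508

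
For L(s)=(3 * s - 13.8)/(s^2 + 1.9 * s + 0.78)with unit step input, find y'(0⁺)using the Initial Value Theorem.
IVT: y'(0⁺) = lim_{s→∞} s²·Y(s) = lim_{s→∞} s·L(s).
deg(num) = 1, deg(den) = 2, relative degree = 1, so s·L(s) → (leading num)/(leading den) = 3/1 = 3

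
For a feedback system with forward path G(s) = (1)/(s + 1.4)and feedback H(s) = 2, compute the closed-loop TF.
Closed-loop T = G/(1+GH).
Numerator: G_num * H_den = 1.
Denominator: G_den * H_den + G_num * H_num = (s + 1.4) + (2) = s + 3.4.
T(s) = (1)/(s + 3.4)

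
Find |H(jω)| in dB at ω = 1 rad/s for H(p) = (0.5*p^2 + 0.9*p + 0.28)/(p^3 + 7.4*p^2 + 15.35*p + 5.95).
Substitute p = j*1: H(j1) = 0.0636174 + 0.00890278j.
|H(j1)| = sqrt(Re² + Im²) = 0.06424.
20*log₁₀(0.06424) = -23.84 dB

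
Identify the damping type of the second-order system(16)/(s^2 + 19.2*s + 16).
Standard form: ωn²/(s²+2ζωn·s+ωn²) gives ωn=4, ζ=2.4.
Overdamped (ζ = 2.4 > 1)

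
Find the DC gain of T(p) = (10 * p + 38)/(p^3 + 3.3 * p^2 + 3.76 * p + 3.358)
DC gain = T(0) = num(0)/den(0) = 38/3.358 = 11.32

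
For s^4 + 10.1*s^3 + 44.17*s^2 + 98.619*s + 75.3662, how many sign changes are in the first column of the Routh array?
Routh array:
s^4: [1, 44.17, 75.3662]; s^3: [10.1, 98.619]; s^2: [34.4057, 75.3662]; s^1: [76.4948]; s^0: [75.3662]
First column: [1, 10.1, 34.4057, 76.4948, 75.3662]. Sign changes = 0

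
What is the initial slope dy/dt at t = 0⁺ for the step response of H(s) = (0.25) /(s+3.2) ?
IVT: y'(0⁺) = lim_{s→∞} s²·Y(s) = lim_{s→∞} s·H(s).
deg(num) = 0, deg(den) = 1, relative degree = 1, so s·H(s) → (leading num)/(leading den) = 0.25/1 = 0.25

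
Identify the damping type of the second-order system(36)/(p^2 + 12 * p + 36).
Standard form: ωn²/(p²+2ζωn·p+ωn²) gives ωn=6, ζ=1.
Critically damped (ζ = 1)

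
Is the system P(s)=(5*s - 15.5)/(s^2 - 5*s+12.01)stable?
Denominator: s^2 - 5*s + 12.01. Poles: 2.5 + 2.4j, 2.5 - 2.4j. All Re(p)<0: No (unstable)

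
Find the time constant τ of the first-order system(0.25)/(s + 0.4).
First-order system: τ = -1/pole. Pole = -0.4. τ = -1/(-0.4) = 2.5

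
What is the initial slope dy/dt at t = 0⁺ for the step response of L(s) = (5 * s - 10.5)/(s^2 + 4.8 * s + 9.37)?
IVT: y'(0⁺) = lim_{s→∞} s²·Y(s) = lim_{s→∞} s·L(s).
deg(num) = 1, deg(den) = 2, relative degree = 1, so s·L(s) → (leading num)/(leading den) = 5/1 = 5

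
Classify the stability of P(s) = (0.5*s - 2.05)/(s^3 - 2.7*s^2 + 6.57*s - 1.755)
Denominator: s^3 - 2.7*s^2 + 6.57*s - 1.755 = (s - 0.3)(s^2 - 2.4*s + 5.85). Poles: 0.3, 1.2 + 2.1j, 1.2 - 2.1j. Unstable (3 pole(s) in RHP)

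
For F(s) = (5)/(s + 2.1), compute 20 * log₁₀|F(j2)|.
Substitute s = j*2: F(j2) = 1.24851 - 1.18906j.
|F(j2)| = sqrt(Re² + Im²) = 1.724.
20*log₁₀(1.724) = 4.73 dB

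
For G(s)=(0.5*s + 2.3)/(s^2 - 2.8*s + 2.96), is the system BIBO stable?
Denominator: s^2 - 2.8*s + 2.96. Poles: 1.4 + 1j, 1.4 - 1j. All Re(p)<0: No (unstable)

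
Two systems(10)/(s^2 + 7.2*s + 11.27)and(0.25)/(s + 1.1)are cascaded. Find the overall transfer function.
Series: H = H₁ · H₂ = (n₁·n₂)/(d₁·d₂).
Num: n₁·n₂ = 2.5. Den: d₁·d₂ = s^3 + 8.3*s^2 + 19.19*s + 12.397.
H(s) = (2.5)/(s^3 + 8.3*s^2 + 19.19*s + 12.397)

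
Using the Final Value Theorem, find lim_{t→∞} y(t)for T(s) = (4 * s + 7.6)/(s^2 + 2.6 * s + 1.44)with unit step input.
FVT: lim_{t→∞} y(t) = lim_{s→0} s*Y(s) where Y(s) = T(s)/s.
= lim_{s→0} T(s) = T(0) = num(0)/den(0) = 7.6/1.44 = 5.278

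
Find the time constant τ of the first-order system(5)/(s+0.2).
First-order system: τ = -1/pole. Pole = -0.2. τ = -1/(-0.2) = 5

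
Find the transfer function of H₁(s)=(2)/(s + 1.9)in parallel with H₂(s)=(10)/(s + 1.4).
Parallel: H = H₁ + H₂ = (n₁·d₂ + n₂·d₁)/(d₁·d₂).
n₁·d₂ = 2*s + 2.8. n₂·d₁ = 10*s + 19. Sum = 12*s + 21.8. d₁·d₂ = s^2 + 3.3*s + 2.66.
H(s) = (12*s + 21.8)/(s^2 + 3.3*s + 2.66)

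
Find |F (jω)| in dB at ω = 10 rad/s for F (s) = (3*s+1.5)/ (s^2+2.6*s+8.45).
Substitute s = j*10: F(j10) = 0.0709558 - 0.307539j.
|F(j10)| = sqrt(Re² + Im²) = 0.3156.
20*log₁₀(0.3156) = -10.02 dB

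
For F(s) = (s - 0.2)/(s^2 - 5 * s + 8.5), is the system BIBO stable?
Denominator: s^2 - 5*s + 8.5. Poles: 2.5 + 1.5j, 2.5 - 1.5j. All Re(p)<0: No (unstable)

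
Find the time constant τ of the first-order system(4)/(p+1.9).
First-order system: τ = -1/pole. Pole = -1.9. τ = -1/(-1.9) = 0.5263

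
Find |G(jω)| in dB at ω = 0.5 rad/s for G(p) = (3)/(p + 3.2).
Substitute p = j*0.5: G(j0.5) = 0.915157 - 0.142993j.
|G(j0.5)| = sqrt(Re² + Im²) = 0.9263.
20*log₁₀(0.9263) = -0.67 dB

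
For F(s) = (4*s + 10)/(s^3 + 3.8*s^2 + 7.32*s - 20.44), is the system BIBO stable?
Denominator: s^3 + 3.8*s^2 + 7.32*s - 20.44 = (s - 1.4)(s^2 + 5.2*s + 14.6). Poles: -2.6 + 2.8j, -2.6 - 2.8j, 1.4. All Re(p)<0: No (unstable)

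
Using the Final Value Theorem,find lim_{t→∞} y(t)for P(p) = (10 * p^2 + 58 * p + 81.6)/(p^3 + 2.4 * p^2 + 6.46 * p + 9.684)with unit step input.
FVT: lim_{t→∞} y(t) = lim_{p→0} p*Y(p) where Y(p) = P(p)/p.
= lim_{p→0} P(p) = P(0) = num(0)/den(0) = 81.6/9.684 = 8.426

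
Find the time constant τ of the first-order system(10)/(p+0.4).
First-order system: τ = -1/pole. Pole = -0.4. τ = -1/(-0.4) = 2.5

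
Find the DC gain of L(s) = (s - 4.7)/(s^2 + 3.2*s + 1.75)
DC gain = L(0) = num(0)/den(0) = -4.7/1.75 = -2.686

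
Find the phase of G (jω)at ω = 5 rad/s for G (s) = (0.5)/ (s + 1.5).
Substitute s = j*5: G(j5) = 0.0275229 - 0.0917431j.
∠G(j5) = atan2(Im, Re) = atan2(-0.0917431, 0.0275229) = -73.30°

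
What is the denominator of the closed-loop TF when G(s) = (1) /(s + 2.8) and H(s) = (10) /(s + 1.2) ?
Characteristic poly = G_den * H_den + G_num * H_num = (s^2 + 4*s + 3.36) + (10) = s^2 + 4*s + 13.36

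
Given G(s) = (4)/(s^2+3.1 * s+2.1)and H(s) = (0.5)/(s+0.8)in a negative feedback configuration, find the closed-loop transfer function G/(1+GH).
Closed-loop T = G/(1+GH).
Numerator: G_num * H_den = 4*s + 3.2.
Denominator: G_den * H_den + G_num * H_num = (s^3 + 3.9*s^2 + 4.58*s + 1.68) + (2) = s^3 + 3.9*s^2 + 4.58*s + 3.68.
T(s) = (4*s + 3.2)/(s^3 + 3.9*s^2 + 4.58*s + 3.68)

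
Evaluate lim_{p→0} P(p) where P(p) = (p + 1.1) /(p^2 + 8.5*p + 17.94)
DC gain = P(0) = num(0)/den(0) = 1.1/17.94 = 0.06132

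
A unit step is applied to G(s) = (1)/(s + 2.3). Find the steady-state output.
FVT: lim_{t→∞} y(t) = lim_{s→0} s*Y(s) where Y(s) = G(s)/s.
= lim_{s→0} G(s) = G(0) = num(0)/den(0) = 1/2.3 = 0.4348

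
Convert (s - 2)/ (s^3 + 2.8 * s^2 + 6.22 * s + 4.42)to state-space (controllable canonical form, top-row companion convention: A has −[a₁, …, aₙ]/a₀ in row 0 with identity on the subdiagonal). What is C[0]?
Reachable canonical form: C = numerator coefficients (right-aligned, zero-padded to length n).
num = s - 2, C = [[0, 1, -2]].
C[0] = 0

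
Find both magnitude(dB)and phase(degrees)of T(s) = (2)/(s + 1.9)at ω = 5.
Substitute s = j*5: T(j5) = 0.132821 - 0.349528j.
|T| = 20*log₁₀(sqrt(Re²+Im²)) = -8.54 dB.
∠T = atan2(Im, Re) = -69.19°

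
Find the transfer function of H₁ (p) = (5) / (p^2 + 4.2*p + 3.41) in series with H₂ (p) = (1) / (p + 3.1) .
Series: H = H₁ · H₂ = (n₁·n₂)/(d₁·d₂).
Num: n₁·n₂ = 5. Den: d₁·d₂ = p^3 + 7.3*p^2 + 16.43*p + 10.571.
H(p) = (5)/(p^3 + 7.3*p^2 + 16.43*p + 10.571)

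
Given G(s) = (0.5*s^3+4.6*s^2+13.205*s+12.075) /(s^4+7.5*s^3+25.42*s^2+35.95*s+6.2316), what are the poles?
Set denominator = 0: s^4 + 7.5*s^3 + 25.42*s^2 + 35.95*s + 6.2316 = (s + 2.7)(s + 0.2)(s^2 + 4.6*s + 11.54) = 0 → Poles: -0.2, -2.3 + 2.5j, -2.3 - 2.5j, -2.7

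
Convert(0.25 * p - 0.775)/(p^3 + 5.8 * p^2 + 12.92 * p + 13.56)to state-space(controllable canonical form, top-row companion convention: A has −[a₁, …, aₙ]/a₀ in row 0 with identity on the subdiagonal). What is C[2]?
Reachable canonical form: C = numerator coefficients (right-aligned, zero-padded to length n).
num = 0.25*p - 0.775, C = [[0, 0.25, -0.775]].
C[2] = -0.775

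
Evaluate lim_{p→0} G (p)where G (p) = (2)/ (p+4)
DC gain = G(0) = num(0)/den(0) = 2/4 = 0.5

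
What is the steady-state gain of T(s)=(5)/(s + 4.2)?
DC gain = T(0) = num(0)/den(0) = 5/4.2 = 1.19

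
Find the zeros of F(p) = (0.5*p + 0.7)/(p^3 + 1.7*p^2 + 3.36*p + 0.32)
Set numerator = 0: 0.5*p + 0.7 = 0 → Zeros: -1.4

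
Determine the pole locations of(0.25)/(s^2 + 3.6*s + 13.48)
Set denominator = 0: s^2 + 3.6*s + 13.48 = 0 → Poles: -1.8 + 3.2j, -1.8 - 3.2j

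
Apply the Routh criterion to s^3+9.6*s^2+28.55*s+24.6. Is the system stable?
Routh array:
s^3: [1, 28.55]; s^2: [9.6, 24.6]; s^1: [25.9875]; s^0: [24.6]
First column: [1, 9.6, 25.9875, 24.6]. Sign changes = 0.
Yes, stable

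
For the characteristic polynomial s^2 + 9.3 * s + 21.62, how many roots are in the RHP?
s^2 + 9.3*s + 21.62 = (s + 4.7)(s + 4.6). Poles: -4.6, -4.7. RHP poles (Re>0): 0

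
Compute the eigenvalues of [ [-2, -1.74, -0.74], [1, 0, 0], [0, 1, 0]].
Eigenvalues solve det(λI - A) = 0.
Characteristic polynomial: λ^3 + 2*λ^2 + 1.74*λ + 0.74 = 0.
Factor: (λ + 1)(λ^2 + λ + 0.74) = 0.
Roots: -0.5 + 0.7j, -0.5 - 0.7j, -1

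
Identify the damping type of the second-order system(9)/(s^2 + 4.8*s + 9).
Standard form: ωn²/(s²+2ζωn·s+ωn²) gives ωn=3, ζ=0.8.
Underdamped (ζ = 0.8 < 1)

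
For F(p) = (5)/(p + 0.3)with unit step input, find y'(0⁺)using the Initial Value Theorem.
IVT: y'(0⁺) = lim_{p→∞} p²·Y(p) = lim_{p→∞} p·F(p).
deg(num) = 0, deg(den) = 1, relative degree = 1, so p·F(p) → (leading num)/(leading den) = 5/1 = 5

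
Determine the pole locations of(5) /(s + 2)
Set denominator = 0: s + 2 = 0 → Poles: -2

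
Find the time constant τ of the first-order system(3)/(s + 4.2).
First-order system: τ = -1/pole. Pole = -4.2. τ = -1/(-4.2) = 0.2381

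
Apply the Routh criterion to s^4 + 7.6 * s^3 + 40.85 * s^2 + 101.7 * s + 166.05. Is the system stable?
Routh array:
s^4: [1, 40.85, 166.05]; s^3: [7.6, 101.7]; s^2: [27.4684, 166.05]; s^1: [55.7571]; s^0: [166.05]
First column: [1, 7.6, 27.4684, 55.7571, 166.05]. Sign changes = 0.
Yes, stable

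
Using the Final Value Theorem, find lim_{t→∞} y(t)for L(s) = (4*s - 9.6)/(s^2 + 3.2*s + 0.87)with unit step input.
FVT: lim_{t→∞} y(t) = lim_{s→0} s*Y(s) where Y(s) = L(s)/s.
= lim_{s→0} L(s) = L(0) = num(0)/den(0) = -9.6/0.87 = -11.03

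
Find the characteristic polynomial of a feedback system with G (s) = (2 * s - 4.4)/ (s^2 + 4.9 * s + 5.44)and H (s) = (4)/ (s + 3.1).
Characteristic poly = G_den * H_den + G_num * H_num = (s^3 + 8*s^2 + 20.63*s + 16.864) + (8*s - 17.6) = s^3 + 8*s^2 + 28.63*s - 0.736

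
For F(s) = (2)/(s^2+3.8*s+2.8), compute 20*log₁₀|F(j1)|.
Substitute s = j*1: F(j1) = 0.20362 - 0.429864j.
|F(j1)| = sqrt(Re² + Im²) = 0.4757.
20*log₁₀(0.4757) = -6.45 dB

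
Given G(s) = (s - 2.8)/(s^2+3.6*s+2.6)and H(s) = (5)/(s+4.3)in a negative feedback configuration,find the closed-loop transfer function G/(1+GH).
Closed-loop T = G/(1+GH).
Numerator: G_num * H_den = s^2 + 1.5*s - 12.04.
Denominator: G_den * H_den + G_num * H_num = (s^3 + 7.9*s^2 + 18.08*s + 11.18) + (5*s - 14) = s^3 + 7.9*s^2 + 23.08*s - 2.82.
T(s) = (s^2 + 1.5*s - 12.04)/(s^3 + 7.9*s^2 + 23.08*s - 2.82)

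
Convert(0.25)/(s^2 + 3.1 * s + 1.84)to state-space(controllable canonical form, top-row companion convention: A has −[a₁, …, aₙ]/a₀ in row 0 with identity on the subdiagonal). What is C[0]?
Reachable canonical form: C = numerator coefficients (right-aligned, zero-padded to length n).
num = 0.25, C = [[0, 0.25]].
C[0] = 0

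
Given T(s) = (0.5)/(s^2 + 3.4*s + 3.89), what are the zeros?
Numerator is a nonzero constant (0.5) → Zeros: none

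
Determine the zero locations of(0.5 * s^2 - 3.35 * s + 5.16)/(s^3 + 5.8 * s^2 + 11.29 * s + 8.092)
Set numerator = 0: 0.5*s^2 - 3.35*s + 5.16 = 0.5*(s - 2.4)(s - 4.3) = 0 → Zeros: 2.4, 4.3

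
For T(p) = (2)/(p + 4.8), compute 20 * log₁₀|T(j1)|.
Substitute p = j*1: T(j1) = 0.399334 - 0.0831947j.
|T(j1)| = sqrt(Re² + Im²) = 0.4079.
20*log₁₀(0.4079) = -7.79 dB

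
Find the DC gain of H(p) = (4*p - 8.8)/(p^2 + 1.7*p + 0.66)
DC gain = H(0) = num(0)/den(0) = -8.8/0.66 = -13.33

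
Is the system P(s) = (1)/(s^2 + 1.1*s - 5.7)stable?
Denominator: s^2 + 1.1*s - 5.7 = (s - 1.9)(s + 3). Poles: -3, 1.9. All Re(p)<0: No (unstable)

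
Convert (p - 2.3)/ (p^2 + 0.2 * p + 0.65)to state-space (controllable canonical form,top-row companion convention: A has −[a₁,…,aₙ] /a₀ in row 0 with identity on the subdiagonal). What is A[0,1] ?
Reachable canonical form for den = p^2 + 0.2*p + 0.65: top row of A = -[a₁,a₂,...,aₙ]/a₀, ones on the subdiagonal, zeros elsewhere.
A = [[-0.2, -0.65], [1, 0]].
A[0,1] = -0.65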